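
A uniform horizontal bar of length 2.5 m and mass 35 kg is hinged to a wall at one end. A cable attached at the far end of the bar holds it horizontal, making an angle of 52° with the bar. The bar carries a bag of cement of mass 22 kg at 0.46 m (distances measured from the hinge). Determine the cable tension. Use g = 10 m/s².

T ≈ 273 N

Take moments about the hinge.
Beam weight: 35 × 10 = 350 N down at 1.25 m → arm 1.25 m, τ = 350 × 1.25 = 437.5 N·m clockwise.
Bag of cement: 22 × 10 = 220 N down at 0.46 m → arm 0.46 m, τ = 220 × 0.46 = 101.2 N·m clockwise.
Total clockwise load moment = 538.7 N·m.
The cable tension T acts at 2.5 m; only its component perpendicular to the bar, T sinθ, produces torque. sin 52° = 0.788.
Balancing moments: T × 2.5 × 0.788 = 538.7, giving T = 538.7 / 1.97 = 273 N.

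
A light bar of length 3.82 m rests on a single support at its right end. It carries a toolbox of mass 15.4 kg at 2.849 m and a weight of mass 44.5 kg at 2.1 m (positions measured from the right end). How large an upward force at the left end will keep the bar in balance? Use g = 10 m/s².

Sum moments about the right end (the unknown pivot reaction has zero arm there).
Toolbox: 15.4 × 10 = 154 N down at 2.849 m → arm 2.849 m, τ = 154 × 2.849 = 438.7 N·m counterclockwise.
Weight: 44.5 × 10 = 445 N down at 2.1 m → arm 2.1 m, τ = 445 × 2.1 = 934.5 N·m counterclockwise.
Net moment of the loads = 1373 N·m counterclockwise.
The upward force F acts at the left end, arm 3.82 m, giving F × 3.82 clockwise.
Setting net torque to zero: F × 3.82 = 1373 → F = 1373 / 3.82 = 359 N.

F ≈ 359 N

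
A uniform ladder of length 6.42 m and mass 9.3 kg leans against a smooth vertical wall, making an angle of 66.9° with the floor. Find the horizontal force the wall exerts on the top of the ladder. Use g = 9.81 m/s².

N_wall ≈ 19.5 N

Choose the foot of the ladder as the axis so the floor normal and friction both act there and drop out.
Ladder weight 9.3×9.81 = 91.23 N acts at 3.21 m along the ladder; its horizontal arm is 3.21·cos66.9° = 1.259 m → τ = 114.9 N·m clockwise.
Wall normal N acts horizontally at the top; its moment arm is the height L sinθ = 6.42·sin66.9° = 5.905 m, counterclockwise.
Balancing moments: N × 5.905 = 114.9, giving N = 19.5 N.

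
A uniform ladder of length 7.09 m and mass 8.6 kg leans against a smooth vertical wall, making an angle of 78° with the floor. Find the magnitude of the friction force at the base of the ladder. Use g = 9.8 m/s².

Sum moments about the foot of the ladder (the floor normal and friction both act there and drop out).
Ladder weight 8.6×9.8 = 84.28 N acts at 3.545 m along the ladder; its horizontal arm is 3.545·cos78° = 0.737 m → τ = 62.11 N·m clockwise.
Wall normal N acts horizontally at the top; its moment arm is the height L sinθ = 7.09·sin78° = 6.935 m, counterclockwise.
Setting net torque to zero: N × 6.935 = 62.11 → N = 8.96 N.
ΣFx = 0: friction at the foot balances the wall's push, so f = N_wall = 8.96 N.

f ≈ 8.96 N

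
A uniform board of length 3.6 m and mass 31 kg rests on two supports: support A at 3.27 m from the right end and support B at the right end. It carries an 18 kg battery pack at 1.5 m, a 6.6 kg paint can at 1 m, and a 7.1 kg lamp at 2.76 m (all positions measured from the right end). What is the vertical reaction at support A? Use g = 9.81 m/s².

R_A ≈ 327 N

Take moments about support B.
Beam weight: 31 × 9.81 = 304.1 N down at 1.8 m → arm 1.8 m, τ = 304.1 × 1.8 = 547.4 N·m counterclockwise.
Battery pack: 18 × 9.81 = 176.6 N down at 1.5 m → arm 1.5 m, τ = 176.6 × 1.5 = 264.9 N·m counterclockwise.
Paint can: 6.6 × 9.81 = 64.75 N down at 1 m → arm 1 m, τ = 64.75 × 1 = 64.75 N·m counterclockwise.
Lamp: 7.1 × 9.81 = 69.65 N down at 2.76 m → arm 2.76 m, τ = 69.65 × 2.76 = 192.2 N·m counterclockwise.
Net load moment about support B = 1069 N·m counterclockwise.
Reaction R at support A is upward at 3.27 m, arm 3.27 m → moment R × 3.27 clockwise.
Balancing moments: R × 3.27 = 1069, giving R = 327 N.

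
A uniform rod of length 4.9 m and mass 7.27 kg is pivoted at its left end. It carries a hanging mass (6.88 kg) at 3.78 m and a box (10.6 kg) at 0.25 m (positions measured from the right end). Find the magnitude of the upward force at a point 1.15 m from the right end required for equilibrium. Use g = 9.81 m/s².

F ≈ 196 N

Sum moments about the left end (the unknown pivot reaction has zero arm there).
Beam weight: 7.27 × 9.81 = 71.32 N down at 2.45 m → arm 2.45 m, τ = 71.32 × 2.45 = 174.7 N·m clockwise.
Hanging mass: 6.88 × 9.81 = 67.49 N down at 3.78 m → arm 1.12 m, τ = 67.49 × 1.12 = 75.59 N·m clockwise.
Box: 10.6 × 9.81 = 104 N down at 0.25 m → arm 4.65 m, τ = 104 × 4.65 = 483.6 N·m clockwise.
Net moment of the loads = 733.9 N·m clockwise.
The upward force F acts at a point 1.15 m from the right end, arm 3.75 m, giving F × 3.75 counterclockwise.
Setting net torque to zero: F × 3.75 = 733.9 → F = 733.9 / 3.75 = 196 N.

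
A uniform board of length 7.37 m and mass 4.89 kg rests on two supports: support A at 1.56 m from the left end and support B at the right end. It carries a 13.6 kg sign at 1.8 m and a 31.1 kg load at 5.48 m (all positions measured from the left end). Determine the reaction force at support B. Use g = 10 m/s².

R_B ≈ 233 N

About support A:
Beam weight: 4.89 × 10 = 48.9 N down at 3.685 m → arm 2.125 m, τ = 48.9 × 2.125 = 103.9 N·m clockwise.
Sign: 13.6 × 10 = 136 N down at 1.8 m → arm 0.24 m, τ = 136 × 0.24 = 32.64 N·m clockwise.
Load: 31.1 × 10 = 311 N down at 5.48 m → arm 3.92 m, τ = 311 × 3.92 = 1219 N·m clockwise.
Net load moment about support A = 1356 N·m clockwise.
Reaction R at support B is upward at 7.37 m, arm 5.81 m → moment R × 5.81 counterclockwise.
Balancing moments: R × 5.81 = 1356, giving R = 233 N.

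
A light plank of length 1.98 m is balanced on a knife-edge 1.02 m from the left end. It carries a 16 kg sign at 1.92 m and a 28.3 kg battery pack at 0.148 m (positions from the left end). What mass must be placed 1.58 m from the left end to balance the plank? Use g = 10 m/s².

m ≈ 18.4 kg

Take moments about the knife-edge (at 1.02 m from the left end).
Sign: 16 × 10 = 160 N down at 1.92 m → arm 0.9 m, τ = 160 × 0.9 = 144 N·m clockwise.
Battery pack: 28.3 × 10 = 283 N down at 0.148 m → arm 0.872 m, τ = 283 × 0.872 = 246.8 N·m counterclockwise.
Net moment of known loads = 102.8 N·m counterclockwise.
An unknown mass m at 1.58 m has arm 0.56 m; its moment is m·g·0.56 clockwise.
Στ = 0 ⇒ m × 10 × 0.56 = 102.8 ⇒ m = 102.8 / (10 × 0.56) = 18.4 kg.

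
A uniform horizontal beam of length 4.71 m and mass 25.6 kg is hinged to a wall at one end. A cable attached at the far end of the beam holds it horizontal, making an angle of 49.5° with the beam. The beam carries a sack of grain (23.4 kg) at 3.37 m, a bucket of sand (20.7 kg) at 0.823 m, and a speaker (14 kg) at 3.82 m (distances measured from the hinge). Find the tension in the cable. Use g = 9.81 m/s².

Take moments about the hinge.
Beam weight: 25.6 × 9.81 = 251.1 N down at 2.355 m → arm 2.355 m, τ = 251.1 × 2.355 = 591.3 N·m clockwise.
Sack of grain: 23.4 × 9.81 = 229.6 N down at 3.37 m → arm 3.37 m, τ = 229.6 × 3.37 = 773.8 N·m clockwise.
Bucket of sand: 20.7 × 9.81 = 203.1 N down at 0.823 m → arm 0.823 m, τ = 203.1 × 0.823 = 167.2 N·m clockwise.
Speaker: 14 × 9.81 = 137.3 N down at 3.82 m → arm 3.82 m, τ = 137.3 × 3.82 = 524.5 N·m clockwise.
Total clockwise load moment = 2057 N·m.
The cable tension T acts at 4.71 m; only its component perpendicular to the beam, T sinθ, produces torque. sin 49.5° = 0.7604.
Setting net torque to zero: T × 4.71 × 0.7604 = 2057 → T = 2057 / 3.581 = 574 N.

T ≈ 574 N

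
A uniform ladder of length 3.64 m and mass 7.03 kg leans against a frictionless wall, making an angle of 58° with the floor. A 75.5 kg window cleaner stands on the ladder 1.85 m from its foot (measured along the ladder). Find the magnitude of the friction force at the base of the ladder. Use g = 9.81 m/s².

Sum moments about the foot of the ladder (the floor normal and friction both act there and drop out).
Ladder weight 7.03×9.81 = 68.96 N acts at 1.82 m along the ladder; its horizontal arm is 1.82·cos58° = 0.9645 m → τ = 66.51 N·m clockwise.
Window cleaner: 75.5×9.81 = 740.7 N at 1.85 m → arm 0.9804 m → τ = 726.2 N·m clockwise.
Wall normal N acts horizontally at the top; its moment arm is the height L sinθ = 3.64·sin58° = 3.087 m, counterclockwise.
Balancing moments: N × 3.087 = 792.7, giving N = 257 N.
ΣFx = 0: friction at the foot balances the wall's push, so f = N_wall = 257 N.

f ≈ 257 N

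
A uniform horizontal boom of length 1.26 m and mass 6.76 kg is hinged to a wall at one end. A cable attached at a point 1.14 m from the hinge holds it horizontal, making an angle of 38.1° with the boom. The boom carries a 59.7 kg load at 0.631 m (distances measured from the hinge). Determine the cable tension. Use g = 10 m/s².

Taking torques about the hinge:
Beam weight: 6.76 × 10 = 67.6 N down at 0.63 m → arm 0.63 m, τ = 67.6 × 0.63 = 42.59 N·m clockwise.
Load: 59.7 × 10 = 597 N down at 0.631 m → arm 0.631 m, τ = 597 × 0.631 = 376.7 N·m clockwise.
Total clockwise load moment = 419.3 N·m.
The cable tension T acts at 1.14 m; only its component perpendicular to the boom, T sinθ, produces torque. sin 38.1° = 0.617.
For rotational equilibrium, T × 1.14 × 0.617 = 419.3, so T = 419.3 / 0.7034 = 596 N.

T ≈ 596 N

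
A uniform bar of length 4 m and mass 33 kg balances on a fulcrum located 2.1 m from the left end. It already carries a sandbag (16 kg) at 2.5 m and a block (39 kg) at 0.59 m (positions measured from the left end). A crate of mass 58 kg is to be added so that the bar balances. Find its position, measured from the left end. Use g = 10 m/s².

Taking torques about the fulcrum (at 2.1 m from the left end):
Beam weight: 33 × 10 = 330 N down at 2 m → arm 0.1 m, τ = 330 × 0.1 = 33 N·m counterclockwise.
Sandbag: 16 × 10 = 160 N down at 2.5 m → arm 0.4 m, τ = 160 × 0.4 = 64 N·m clockwise.
Block: 39 × 10 = 390 N down at 0.59 m → arm 1.51 m, τ = 390 × 1.51 = 588.9 N·m counterclockwise.
Net moment of existing loads = 557.9 N·m counterclockwise.
The crate weighs 58 × 10 = 580 N and must supply an equal clockwise moment, so its lever arm about the fulcrum is 557.9 / 580 = 0.962 m.
That puts it at 2.1 + 0.962 = 3.06 m from the left end.

x ≈ 3.06 m from the left end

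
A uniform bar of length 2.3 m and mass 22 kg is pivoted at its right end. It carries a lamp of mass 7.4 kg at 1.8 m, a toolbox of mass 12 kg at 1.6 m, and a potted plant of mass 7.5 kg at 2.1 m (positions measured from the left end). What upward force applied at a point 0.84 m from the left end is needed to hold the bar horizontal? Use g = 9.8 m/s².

F ≈ 261 N

Sum moments about the right end (the unknown pivot reaction has zero arm there).
Beam weight: 22 × 9.8 = 215.6 N down at 1.15 m → arm 1.15 m, τ = 215.6 × 1.15 = 247.9 N·m counterclockwise.
Lamp: 7.4 × 9.8 = 72.52 N down at 1.8 m → arm 0.5 m, τ = 72.52 × 0.5 = 36.26 N·m counterclockwise.
Toolbox: 12 × 9.8 = 117.6 N down at 1.6 m → arm 0.7 m, τ = 117.6 × 0.7 = 82.32 N·m counterclockwise.
Potted plant: 7.5 × 9.8 = 73.5 N down at 2.1 m → arm 0.2 m, τ = 73.5 × 0.2 = 14.7 N·m counterclockwise.
Net moment of the loads = 381.2 N·m counterclockwise.
The upward force F acts at a point 0.84 m from the left end, arm 1.46 m, giving F × 1.46 clockwise.
Balancing moments: F × 1.46 = 381.2, giving F = 381.2 / 1.46 = 261 N.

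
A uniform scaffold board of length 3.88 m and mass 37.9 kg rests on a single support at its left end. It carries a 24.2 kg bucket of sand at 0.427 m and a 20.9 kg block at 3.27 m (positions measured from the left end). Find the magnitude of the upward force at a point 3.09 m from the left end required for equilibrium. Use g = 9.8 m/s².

F ≈ 483 N

Taking torques about the left end:
Beam weight: 37.9 × 9.8 = 371.4 N down at 1.94 m → arm 1.94 m, τ = 371.4 × 1.94 = 720.5 N·m clockwise.
Bucket of sand: 24.2 × 9.8 = 237.2 N down at 0.427 m → arm 0.427 m, τ = 237.2 × 0.427 = 101.3 N·m clockwise.
Block: 20.9 × 9.8 = 204.8 N down at 3.27 m → arm 3.27 m, τ = 204.8 × 3.27 = 669.7 N·m clockwise.
Net moment of the loads = 1492 N·m clockwise.
The upward force F acts at a point 3.09 m from the left end, arm 3.09 m, giving F × 3.09 counterclockwise.
Balancing moments: F × 3.09 = 1492, giving F = 1492 / 3.09 = 483 N.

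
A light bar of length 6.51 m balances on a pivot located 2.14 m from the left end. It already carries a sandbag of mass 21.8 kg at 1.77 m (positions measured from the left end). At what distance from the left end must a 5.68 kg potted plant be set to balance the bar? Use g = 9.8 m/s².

x ≈ 3.56 m from the left end

Choose the pivot (at 2.14 m from the left end) as the axis so the support reaction has zero arm there.
Sandbag: 21.8 × 9.8 = 213.6 N down at 1.77 m → arm 0.37 m, τ = 213.6 × 0.37 = 79.03 N·m counterclockwise.
Net moment of existing loads = 79.03 N·m counterclockwise.
The potted plant weighs 5.68 × 9.8 = 55.66 N and must supply an equal clockwise moment, so its lever arm about the pivot is 79.03 / 55.66 = 1.42 m.
That puts it at 2.14 + 1.42 = 3.56 m from the left end.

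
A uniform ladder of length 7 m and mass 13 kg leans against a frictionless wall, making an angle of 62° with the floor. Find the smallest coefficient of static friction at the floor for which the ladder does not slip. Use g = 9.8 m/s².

Choose the foot of the ladder as the axis so the floor normal and friction both act there and drop out.
Ladder weight 13×9.8 = 127.4 N acts at 3.5 m along the ladder; its horizontal arm is 3.5·cos62° = 1.643 m → τ = 209.3 N·m clockwise.
Wall normal N acts horizontally at the top; its moment arm is the height L sinθ = 7·sin62° = 6.181 m, counterclockwise.
For rotational equilibrium, N × 6.181 = 209.3, so N = 33.86 N.
ΣFx = 0 ⇒ f = N_wall = 33.86 N. ΣFy = 0 ⇒ N_floor = 127.4 N.
μ_min = f / N_floor = 33.86 / 127.4 = 0.266.

μ_min ≈ 0.266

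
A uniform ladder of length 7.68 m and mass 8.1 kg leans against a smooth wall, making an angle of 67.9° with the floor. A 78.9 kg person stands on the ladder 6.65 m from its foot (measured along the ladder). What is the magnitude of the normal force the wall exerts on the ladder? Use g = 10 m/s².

About the foot of the ladder:
Ladder weight 8.1×10 = 81 N acts at 3.84 m along the ladder; its horizontal arm is 3.84·cos67.9° = 1.445 m → τ = 117 N·m clockwise.
Person: 78.9×10 = 789 N at 6.65 m → arm 2.502 m → τ = 1974 N·m clockwise.
Wall normal N acts horizontally at the top; its moment arm is the height L sinθ = 7.68·sin67.9° = 7.116 m, counterclockwise.
For rotational equilibrium, N × 7.116 = 2091, so N = 294 N.

N_wall ≈ 294 N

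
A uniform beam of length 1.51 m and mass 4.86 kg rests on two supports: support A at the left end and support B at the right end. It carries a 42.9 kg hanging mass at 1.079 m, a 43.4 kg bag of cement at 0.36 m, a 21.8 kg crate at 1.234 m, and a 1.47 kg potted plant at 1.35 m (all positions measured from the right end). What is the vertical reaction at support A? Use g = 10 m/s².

R_A ≈ 626 N

About support B:
Beam weight: 4.86 × 10 = 48.6 N down at 0.755 m → arm 0.755 m, τ = 48.6 × 0.755 = 36.69 N·m counterclockwise.
Hanging mass: 42.9 × 10 = 429 N down at 1.079 m → arm 1.079 m, τ = 429 × 1.079 = 462.9 N·m counterclockwise.
Bag of cement: 43.4 × 10 = 434 N down at 0.36 m → arm 0.36 m, τ = 434 × 0.36 = 156.2 N·m counterclockwise.
Crate: 21.8 × 10 = 218 N down at 1.234 m → arm 1.234 m, τ = 218 × 1.234 = 269 N·m counterclockwise.
Potted plant: 1.47 × 10 = 14.7 N down at 1.35 m → arm 1.35 m, τ = 14.7 × 1.35 = 19.84 N·m counterclockwise.
Net load moment about support B = 944.6 N·m counterclockwise.
Reaction R at support A is upward at 1.51 m, arm 1.51 m → moment R × 1.51 clockwise.
Balancing moments: R × 1.51 = 944.6, giving R = 626 N.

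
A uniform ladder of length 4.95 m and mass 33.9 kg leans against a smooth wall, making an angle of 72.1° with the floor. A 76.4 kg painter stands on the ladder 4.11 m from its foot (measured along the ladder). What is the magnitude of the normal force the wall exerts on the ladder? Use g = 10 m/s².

Choose the foot of the ladder as the axis so the floor normal and friction both act there and drop out.
Ladder weight 33.9×10 = 339 N acts at 2.475 m along the ladder; its horizontal arm is 2.475·cos72.1° = 0.7607 m → τ = 257.9 N·m clockwise.
Painter: 76.4×10 = 764 N at 4.11 m → arm 1.263 m → τ = 964.9 N·m clockwise.
Wall normal N acts horizontally at the top; its moment arm is the height L sinθ = 4.95·sin72.1° = 4.71 m, counterclockwise.
Στ = 0 ⇒ N × 4.71 = 1223 ⇒ N = 260 N.

N_wall ≈ 260 N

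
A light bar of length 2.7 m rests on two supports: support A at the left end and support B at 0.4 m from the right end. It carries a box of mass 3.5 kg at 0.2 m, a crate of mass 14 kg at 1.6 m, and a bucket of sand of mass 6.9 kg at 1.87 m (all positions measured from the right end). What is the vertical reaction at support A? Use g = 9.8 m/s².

R_A ≈ 112 N

Taking torques about support B:
Box: 3.5 × 9.8 = 34.3 N down at 0.2 m → arm 0.2 m, τ = 34.3 × 0.2 = 6.86 N·m clockwise.
Crate: 14 × 9.8 = 137.2 N down at 1.6 m → arm 1.2 m, τ = 137.2 × 1.2 = 164.6 N·m counterclockwise.
Bucket of sand: 6.9 × 9.8 = 67.62 N down at 1.87 m → arm 1.47 m, τ = 67.62 × 1.47 = 99.4 N·m counterclockwise.
Net load moment about support B = 257.1 N·m counterclockwise.
Reaction R at support A is upward at 2.7 m, arm 2.3 m → moment R × 2.3 clockwise.
Στ = 0 ⇒ R × 2.3 = 257.1 ⇒ R = 112 N.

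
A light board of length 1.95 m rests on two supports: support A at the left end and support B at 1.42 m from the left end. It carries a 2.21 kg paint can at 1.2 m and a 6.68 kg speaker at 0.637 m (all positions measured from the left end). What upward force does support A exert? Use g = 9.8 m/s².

R_A ≈ 39.5 N

About support B:
Paint can: 2.21 × 9.8 = 21.66 N down at 1.2 m → arm 0.22 m, τ = 21.66 × 0.22 = 4.765 N·m counterclockwise.
Speaker: 6.68 × 9.8 = 65.46 N down at 0.637 m → arm 0.783 m, τ = 65.46 × 0.783 = 51.26 N·m counterclockwise.
Net load moment about support B = 56.02 N·m counterclockwise.
Reaction R at support A is upward at 0 m, arm 1.42 m → moment R × 1.42 clockwise.
For rotational equilibrium, R × 1.42 = 56.02, so R = 39.5 N.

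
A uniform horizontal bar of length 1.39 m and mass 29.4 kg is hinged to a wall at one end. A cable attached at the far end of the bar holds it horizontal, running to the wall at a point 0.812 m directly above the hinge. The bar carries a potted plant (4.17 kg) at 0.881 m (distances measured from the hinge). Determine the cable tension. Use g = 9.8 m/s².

T ≈ 337 N

Taking torques about the hinge:
Beam weight: 29.4 × 9.8 = 288.1 N down at 0.695 m → arm 0.695 m, τ = 288.1 × 0.695 = 200.2 N·m clockwise.
Potted plant: 4.17 × 9.8 = 40.87 N down at 0.881 m → arm 0.881 m, τ = 40.87 × 0.881 = 36.01 N·m clockwise.
Total clockwise load moment = 236.2 N·m.
The cable tension T acts at 1.39 m; only its component perpendicular to the bar, T sinθ, produces torque. sinθ = h/√(h²+d²) = 0.812/√(0.812²+1.39²) = 0.5044.
Setting net torque to zero: T × 1.39 × 0.5044 = 236.2 → T = 236.2 / 0.7011 = 337 N.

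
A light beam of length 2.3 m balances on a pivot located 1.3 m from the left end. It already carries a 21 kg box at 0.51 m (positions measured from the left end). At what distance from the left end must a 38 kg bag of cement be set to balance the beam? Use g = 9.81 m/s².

x ≈ 1.74 m from the left end

Take moments about the pivot (at 1.3 m from the left end).
Box: 21 × 9.81 = 206 N down at 0.51 m → arm 0.79 m, τ = 206 × 0.79 = 162.7 N·m counterclockwise.
Net moment of existing loads = 162.7 N·m counterclockwise.
The bag of cement weighs 38 × 9.81 = 372.8 N and must supply an equal clockwise moment, so its lever arm about the pivot is 162.7 / 372.8 = 0.436 m.
That puts it at 1.3 + 0.436 = 1.74 m from the left end.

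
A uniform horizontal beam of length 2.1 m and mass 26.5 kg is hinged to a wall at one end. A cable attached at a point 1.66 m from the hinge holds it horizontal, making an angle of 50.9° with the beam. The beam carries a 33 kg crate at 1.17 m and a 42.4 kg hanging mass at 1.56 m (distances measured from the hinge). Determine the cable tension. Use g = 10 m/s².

T ≈ 1030 N

Take moments about the hinge.
Beam weight: 26.5 × 10 = 265 N down at 1.05 m → arm 1.05 m, τ = 265 × 1.05 = 278.2 N·m clockwise.
Crate: 33 × 10 = 330 N down at 1.17 m → arm 1.17 m, τ = 330 × 1.17 = 386.1 N·m clockwise.
Hanging mass: 42.4 × 10 = 424 N down at 1.56 m → arm 1.56 m, τ = 424 × 1.56 = 661.4 N·m clockwise.
Total clockwise load moment = 1326 N·m.
The cable tension T acts at 1.66 m; only its component perpendicular to the beam, T sinθ, produces torque. sin 50.9° = 0.776.
Setting net torque to zero: T × 1.66 × 0.776 = 1326 → T = 1326 / 1.288 = 1030 N.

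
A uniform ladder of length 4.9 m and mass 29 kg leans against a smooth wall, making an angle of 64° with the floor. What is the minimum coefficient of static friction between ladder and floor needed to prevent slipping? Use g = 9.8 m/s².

μ_min ≈ 0.244

Taking torques about the foot of the ladder:
Ladder weight 29×9.8 = 284.2 N acts at 2.45 m along the ladder; its horizontal arm is 2.45·cos64° = 1.074 m → τ = 305.2 N·m clockwise.
Wall normal N acts horizontally at the top; its moment arm is the height L sinθ = 4.9·sin64° = 4.404 m, counterclockwise.
For rotational equilibrium, N × 4.404 = 305.2, so N = 69.3 N.
ΣFx = 0 ⇒ f = N_wall = 69.3 N. ΣFy = 0 ⇒ N_floor = 284.2 N.
μ_min = f / N_floor = 69.3 / 284.2 = 0.244.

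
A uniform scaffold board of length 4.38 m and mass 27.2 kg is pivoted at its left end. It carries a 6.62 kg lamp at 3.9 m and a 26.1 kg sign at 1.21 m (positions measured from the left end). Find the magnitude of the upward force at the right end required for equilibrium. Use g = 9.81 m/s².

About the left end:
Beam weight: 27.2 × 9.81 = 266.8 N down at 2.19 m → arm 2.19 m, τ = 266.8 × 2.19 = 584.3 N·m clockwise.
Lamp: 6.62 × 9.81 = 64.94 N down at 3.9 m → arm 3.9 m, τ = 64.94 × 3.9 = 253.3 N·m clockwise.
Sign: 26.1 × 9.81 = 256 N down at 1.21 m → arm 1.21 m, τ = 256 × 1.21 = 309.8 N·m clockwise.
Net moment of the loads = 1147 N·m clockwise.
The upward force F acts at the right end, arm 4.38 m, giving F × 4.38 counterclockwise.
For rotational equilibrium, F × 4.38 = 1147, so F = 1147 / 4.38 = 262 N.

F ≈ 262 N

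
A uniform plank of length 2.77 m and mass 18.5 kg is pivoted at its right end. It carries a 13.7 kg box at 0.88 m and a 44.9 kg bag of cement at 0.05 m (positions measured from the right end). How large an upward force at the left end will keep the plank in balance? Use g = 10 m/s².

F ≈ 144 N

Choose the right end as the axis so the unknown pivot reaction has zero arm there.
Beam weight: 18.5 × 10 = 185 N down at 1.385 m → arm 1.385 m, τ = 185 × 1.385 = 256.2 N·m counterclockwise.
Box: 13.7 × 10 = 137 N down at 0.88 m → arm 0.88 m, τ = 137 × 0.88 = 120.6 N·m counterclockwise.
Bag of cement: 44.9 × 10 = 449 N down at 0.05 m → arm 0.05 m, τ = 449 × 0.05 = 22.45 N·m counterclockwise.
Net moment of the loads = 399.2 N·m counterclockwise.
The upward force F acts at the left end, arm 2.77 m, giving F × 2.77 clockwise.
Balancing moments: F × 2.77 = 399.2, giving F = 399.2 / 2.77 = 144 N.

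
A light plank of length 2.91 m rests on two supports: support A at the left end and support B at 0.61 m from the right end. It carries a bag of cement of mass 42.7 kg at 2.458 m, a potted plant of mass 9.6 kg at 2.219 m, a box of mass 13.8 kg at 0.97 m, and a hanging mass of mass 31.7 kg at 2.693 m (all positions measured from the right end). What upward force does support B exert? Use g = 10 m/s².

Take moments about support A.
Bag of cement: 42.7 × 10 = 427 N down at 2.458 m → arm 0.452 m, τ = 427 × 0.452 = 193 N·m clockwise.
Potted plant: 9.6 × 10 = 96 N down at 2.219 m → arm 0.691 m, τ = 96 × 0.691 = 66.34 N·m clockwise.
Box: 13.8 × 10 = 138 N down at 0.97 m → arm 1.94 m, τ = 138 × 1.94 = 267.7 N·m clockwise.
Hanging mass: 31.7 × 10 = 317 N down at 2.693 m → arm 0.217 m, τ = 317 × 0.217 = 68.79 N·m clockwise.
Net load moment about support A = 595.8 N·m clockwise.
Reaction R at support B is upward at 0.61 m, arm 2.3 m → moment R × 2.3 counterclockwise.
Στ = 0 ⇒ R × 2.3 = 595.8 ⇒ R = 259 N.

R_B ≈ 259 N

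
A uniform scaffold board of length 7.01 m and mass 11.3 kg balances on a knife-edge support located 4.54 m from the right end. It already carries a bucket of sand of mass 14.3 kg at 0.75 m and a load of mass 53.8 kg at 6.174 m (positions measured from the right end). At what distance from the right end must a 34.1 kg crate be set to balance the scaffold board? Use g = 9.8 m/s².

x ≈ 3.89 m from the right end

Take moments about the knife-edge support (at 4.54 m from the right end).
Beam weight: 11.3 × 9.8 = 110.7 N down at 3.505 m → arm 1.035 m, τ = 110.7 × 1.035 = 114.6 N·m clockwise.
Bucket of sand: 14.3 × 9.8 = 140.1 N down at 0.75 m → arm 3.79 m, τ = 140.1 × 3.79 = 531 N·m clockwise.
Load: 53.8 × 9.8 = 527.2 N down at 6.174 m → arm 1.634 m, τ = 527.2 × 1.634 = 861.4 N·m counterclockwise.
Net moment of existing loads = 215.8 N·m counterclockwise.
The crate weighs 34.1 × 9.8 = 334.2 N and must supply an equal clockwise moment, so its lever arm about the knife-edge support is 215.8 / 334.2 = 0.646 m.
That puts it at 4.54 − 0.646 = 3.89 m from the right end.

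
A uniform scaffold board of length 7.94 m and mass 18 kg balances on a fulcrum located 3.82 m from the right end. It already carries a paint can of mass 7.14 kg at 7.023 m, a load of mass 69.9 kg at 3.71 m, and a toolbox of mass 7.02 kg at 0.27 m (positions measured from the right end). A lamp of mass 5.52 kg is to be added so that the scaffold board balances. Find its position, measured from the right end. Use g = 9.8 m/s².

x ≈ 5.1 m from the right end

Take moments about the fulcrum (at 3.82 m from the right end).
Beam weight: 18 × 9.8 = 176.4 N down at 3.97 m → arm 0.15 m, τ = 176.4 × 0.15 = 26.46 N·m counterclockwise.
Paint can: 7.14 × 9.8 = 69.97 N down at 7.023 m → arm 3.203 m, τ = 69.97 × 3.203 = 224.1 N·m counterclockwise.
Load: 69.9 × 9.8 = 685 N down at 3.71 m → arm 0.11 m, τ = 685 × 0.11 = 75.35 N·m clockwise.
Toolbox: 7.02 × 9.8 = 68.8 N down at 0.27 m → arm 3.55 m, τ = 68.8 × 3.55 = 244.2 N·m clockwise.
Net moment of existing loads = 68.99 N·m clockwise.
The lamp weighs 5.52 × 9.8 = 54.1 N and must supply an equal counterclockwise moment, so its lever arm about the fulcrum is 68.99 / 54.1 = 1.28 m.
That puts it at 3.82 + 1.28 = 5.1 m from the right end.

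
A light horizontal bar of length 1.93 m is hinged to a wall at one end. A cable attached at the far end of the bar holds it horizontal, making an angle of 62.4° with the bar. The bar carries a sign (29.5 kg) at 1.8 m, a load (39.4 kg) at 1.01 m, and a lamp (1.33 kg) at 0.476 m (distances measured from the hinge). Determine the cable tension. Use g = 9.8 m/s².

T ≈ 536 N

Take moments about the hinge.
Sign: 29.5 × 9.8 = 289.1 N down at 1.8 m → arm 1.8 m, τ = 289.1 × 1.8 = 520.4 N·m clockwise.
Load: 39.4 × 9.8 = 386.1 N down at 1.01 m → arm 1.01 m, τ = 386.1 × 1.01 = 390 N·m clockwise.
Lamp: 1.33 × 9.8 = 13.03 N down at 0.476 m → arm 0.476 m, τ = 13.03 × 0.476 = 6.202 N·m clockwise.
Total clockwise load moment = 916.6 N·m.
The cable tension T acts at 1.93 m; only its component perpendicular to the bar, T sinθ, produces torque. sin 62.4° = 0.8862.
Στ = 0 ⇒ T × 1.93 × 0.8862 = 916.6 ⇒ T = 916.6 / 1.71 = 536 N.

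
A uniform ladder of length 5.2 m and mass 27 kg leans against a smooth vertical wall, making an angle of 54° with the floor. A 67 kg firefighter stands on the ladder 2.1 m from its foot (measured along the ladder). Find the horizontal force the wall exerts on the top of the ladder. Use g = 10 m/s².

N_wall ≈ 295 N

Choose the foot of the ladder as the axis so the floor normal and friction both act there and drop out.
Ladder weight 27×10 = 270 N acts at 2.6 m along the ladder; its horizontal arm is 2.6·cos54° = 1.528 m → τ = 412.6 N·m clockwise.
Firefighter: 67×10 = 670 N at 2.1 m → arm 1.234 m → τ = 826.8 N·m clockwise.
Wall normal N acts horizontally at the top; its moment arm is the height L sinθ = 5.2·sin54° = 4.207 m, counterclockwise.
Setting net torque to zero: N × 4.207 = 1239 → N = 295 N.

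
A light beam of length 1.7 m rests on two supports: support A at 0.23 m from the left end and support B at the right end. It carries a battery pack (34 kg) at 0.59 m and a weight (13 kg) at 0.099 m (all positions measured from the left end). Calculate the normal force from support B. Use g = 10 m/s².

R_B ≈ 71.7 N

Choose support A as the axis so its reaction then has zero moment arm.
Battery pack: 34 × 10 = 340 N down at 0.59 m → arm 0.36 m, τ = 340 × 0.36 = 122.4 N·m clockwise.
Weight: 13 × 10 = 130 N down at 0.099 m → arm 0.131 m, τ = 130 × 0.131 = 17.03 N·m counterclockwise.
Net load moment about support A = 105.4 N·m clockwise.
Reaction R at support B is upward at 1.7 m, arm 1.47 m → moment R × 1.47 counterclockwise.
Balancing moments: R × 1.47 = 105.4, giving R = 71.7 N.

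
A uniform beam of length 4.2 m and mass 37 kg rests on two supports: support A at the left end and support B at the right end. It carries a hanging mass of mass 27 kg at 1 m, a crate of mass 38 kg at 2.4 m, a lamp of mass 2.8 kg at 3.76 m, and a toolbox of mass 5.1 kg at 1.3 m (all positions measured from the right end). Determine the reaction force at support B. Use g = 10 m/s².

About support A:
Beam weight: 37 × 10 = 370 N down at 2.1 m → arm 2.1 m, τ = 370 × 2.1 = 777 N·m clockwise.
Hanging mass: 27 × 10 = 270 N down at 1 m → arm 3.2 m, τ = 270 × 3.2 = 864 N·m clockwise.
Crate: 38 × 10 = 380 N down at 2.4 m → arm 1.8 m, τ = 380 × 1.8 = 684 N·m clockwise.
Lamp: 2.8 × 10 = 28 N down at 3.76 m → arm 0.44 m, τ = 28 × 0.44 = 12.32 N·m clockwise.
Toolbox: 5.1 × 10 = 51 N down at 1.3 m → arm 2.9 m, τ = 51 × 2.9 = 147.9 N·m clockwise.
Net load moment about support A = 2485 N·m clockwise.
Reaction R at support B is upward at 0 m, arm 4.2 m → moment R × 4.2 counterclockwise.
Στ = 0 ⇒ R × 4.2 = 2485 ⇒ R = 592 N.

R_B ≈ 592 N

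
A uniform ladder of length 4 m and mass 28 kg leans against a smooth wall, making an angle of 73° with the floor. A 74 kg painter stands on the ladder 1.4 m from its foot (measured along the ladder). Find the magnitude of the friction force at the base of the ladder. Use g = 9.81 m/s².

Sum moments about the foot of the ladder (the floor normal and friction both act there and drop out).
Ladder weight 28×9.81 = 274.7 N acts at 2 m along the ladder; its horizontal arm is 2·cos73° = 0.5847 m → τ = 160.6 N·m clockwise.
Painter: 74×9.81 = 725.9 N at 1.4 m → arm 0.4093 m → τ = 297.1 N·m clockwise.
Wall normal N acts horizontally at the top; its moment arm is the height L sinθ = 4·sin73° = 3.825 m, counterclockwise.
Setting net torque to zero: N × 3.825 = 457.7 → N = 120 N.
ΣFx = 0: friction at the foot balances the wall's push, so f = N_wall = 120 N.

f ≈ 120 N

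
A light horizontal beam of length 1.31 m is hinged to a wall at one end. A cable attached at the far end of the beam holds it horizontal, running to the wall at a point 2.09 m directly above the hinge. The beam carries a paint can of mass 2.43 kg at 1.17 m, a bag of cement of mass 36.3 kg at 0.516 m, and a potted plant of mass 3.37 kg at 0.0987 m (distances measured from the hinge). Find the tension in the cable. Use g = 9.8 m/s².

T ≈ 193 N

Sum moments about the hinge (the unknown hinge reaction has zero arm there).
Paint can: 2.43 × 9.8 = 23.81 N down at 1.17 m → arm 1.17 m, τ = 23.81 × 1.17 = 27.86 N·m clockwise.
Bag of cement: 36.3 × 9.8 = 355.7 N down at 0.516 m → arm 0.516 m, τ = 355.7 × 0.516 = 183.5 N·m clockwise.
Potted plant: 3.37 × 9.8 = 33.03 N down at 0.0987 m → arm 0.0987 m, τ = 33.03 × 0.0987 = 3.26 N·m clockwise.
Total clockwise load moment = 214.6 N·m.
The cable tension T acts at 1.31 m; only its component perpendicular to the beam, T sinθ, produces torque. sinθ = h/√(h²+d²) = 2.09/√(2.09²+1.31²) = 0.8473.
Στ = 0 ⇒ T × 1.31 × 0.8473 = 214.6 ⇒ T = 214.6 / 1.11 = 193 N.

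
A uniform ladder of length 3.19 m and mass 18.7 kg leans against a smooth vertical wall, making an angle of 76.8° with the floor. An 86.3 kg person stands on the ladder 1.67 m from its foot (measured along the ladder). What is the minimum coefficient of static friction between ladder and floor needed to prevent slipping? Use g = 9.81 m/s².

Sum moments about the foot of the ladder (the floor normal and friction both act there and drop out).
Ladder weight 18.7×9.81 = 183.4 N acts at 1.595 m along the ladder; its horizontal arm is 1.595·cos76.8° = 0.3642 m → τ = 66.79 N·m clockwise.
Person: 86.3×9.81 = 846.6 N at 1.67 m → arm 0.3813 m → τ = 322.8 N·m clockwise.
Wall normal N acts horizontally at the top; its moment arm is the height L sinθ = 3.19·sin76.8° = 3.106 m, counterclockwise.
Setting net torque to zero: N × 3.106 = 389.6 → N = 125.4 N.
ΣFx = 0 ⇒ f = N_wall = 125.4 N. ΣFy = 0 ⇒ N_floor = 1030 N.
μ_min = f / N_floor = 125.4 / 1030 = 0.122.

μ_min ≈ 0.122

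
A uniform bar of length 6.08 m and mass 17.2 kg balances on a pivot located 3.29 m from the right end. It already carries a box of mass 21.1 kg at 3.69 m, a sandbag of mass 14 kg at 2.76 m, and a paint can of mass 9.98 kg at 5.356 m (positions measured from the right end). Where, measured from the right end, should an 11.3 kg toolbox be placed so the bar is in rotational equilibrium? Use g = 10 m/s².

Take moments about the pivot (at 3.29 m from the right end).
Beam weight: 17.2 × 10 = 172 N down at 3.04 m → arm 0.25 m, τ = 172 × 0.25 = 43 N·m clockwise.
Box: 21.1 × 10 = 211 N down at 3.69 m → arm 0.4 m, τ = 211 × 0.4 = 84.4 N·m counterclockwise.
Sandbag: 14 × 10 = 140 N down at 2.76 m → arm 0.53 m, τ = 140 × 0.53 = 74.2 N·m clockwise.
Paint can: 9.98 × 10 = 99.8 N down at 5.356 m → arm 2.066 m, τ = 99.8 × 2.066 = 206.2 N·m counterclockwise.
Net moment of existing loads = 173.4 N·m counterclockwise.
The toolbox weighs 11.3 × 10 = 113 N and must supply an equal clockwise moment, so its lever arm about the pivot is 173.4 / 113 = 1.53 m.
That puts it at 3.29 − 1.53 = 1.76 m from the right end.

x ≈ 1.76 m from the right end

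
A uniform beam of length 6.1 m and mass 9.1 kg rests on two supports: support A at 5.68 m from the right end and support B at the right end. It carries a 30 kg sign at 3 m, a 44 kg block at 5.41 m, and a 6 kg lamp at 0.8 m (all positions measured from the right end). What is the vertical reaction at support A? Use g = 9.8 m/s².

R_A ≈ 622 N

Choose support B as the axis so its reaction then has zero moment arm.
Beam weight: 9.1 × 9.8 = 89.18 N down at 3.05 m → arm 3.05 m, τ = 89.18 × 3.05 = 272 N·m counterclockwise.
Sign: 30 × 9.8 = 294 N down at 3 m → arm 3 m, τ = 294 × 3 = 882 N·m counterclockwise.
Block: 44 × 9.8 = 431.2 N down at 5.41 m → arm 5.41 m, τ = 431.2 × 5.41 = 2333 N·m counterclockwise.
Lamp: 6 × 9.8 = 58.8 N down at 0.8 m → arm 0.8 m, τ = 58.8 × 0.8 = 47.04 N·m counterclockwise.
Net load moment about support B = 3534 N·m counterclockwise.
Reaction R at support A is upward at 5.68 m, arm 5.68 m → moment R × 5.68 clockwise.
Setting net torque to zero: R × 5.68 = 3534 → R = 622 N.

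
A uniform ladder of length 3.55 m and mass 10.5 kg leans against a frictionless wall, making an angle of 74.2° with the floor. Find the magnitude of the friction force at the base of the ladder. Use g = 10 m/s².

Choose the foot of the ladder as the axis so the floor normal and friction both act there and drop out.
Ladder weight 10.5×10 = 105 N acts at 1.775 m along the ladder; its horizontal arm is 1.775·cos74.2° = 0.4833 m → τ = 50.75 N·m clockwise.
Wall normal N acts horizontally at the top; its moment arm is the height L sinθ = 3.55·sin74.2° = 3.416 m, counterclockwise.
Balancing moments: N × 3.416 = 50.75, giving N = 14.9 N.
ΣFx = 0: friction at the foot balances the wall's push, so f = N_wall = 14.9 N.

f ≈ 14.9 N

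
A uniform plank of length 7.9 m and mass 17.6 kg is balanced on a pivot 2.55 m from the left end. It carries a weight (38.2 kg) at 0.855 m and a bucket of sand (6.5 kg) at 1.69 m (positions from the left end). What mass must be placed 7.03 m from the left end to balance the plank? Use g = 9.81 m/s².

Taking torques about the pivot (at 2.55 m from the left end):
Beam weight: 17.6 × 9.81 = 172.7 N down at 3.95 m → arm 1.4 m, τ = 172.7 × 1.4 = 241.8 N·m clockwise.
Weight: 38.2 × 9.81 = 374.7 N down at 0.855 m → arm 1.695 m, τ = 374.7 × 1.695 = 635.1 N·m counterclockwise.
Bucket of sand: 6.5 × 9.81 = 63.77 N down at 1.69 m → arm 0.86 m, τ = 63.77 × 0.86 = 54.84 N·m counterclockwise.
Net moment of known loads = 448.1 N·m counterclockwise.
An unknown mass m at 7.03 m has arm 4.48 m; its moment is m·g·4.48 clockwise.
Setting net torque to zero: m × 9.81 × 4.48 = 448.1 → m = 448.1 / (9.81 × 4.48) = 10.2 kg.

m ≈ 10.2 kg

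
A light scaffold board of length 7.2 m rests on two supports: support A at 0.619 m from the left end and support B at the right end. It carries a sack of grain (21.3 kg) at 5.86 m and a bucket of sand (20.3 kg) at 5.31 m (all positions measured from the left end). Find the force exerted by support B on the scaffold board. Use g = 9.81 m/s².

Take moments about support A.
Sack of grain: 21.3 × 9.81 = 209 N down at 5.86 m → arm 5.241 m, τ = 209 × 5.241 = 1095 N·m clockwise.
Bucket of sand: 20.3 × 9.81 = 199.1 N down at 5.31 m → arm 4.691 m, τ = 199.1 × 4.691 = 934 N·m clockwise.
Net load moment about support A = 2029 N·m clockwise.
Reaction R at support B is upward at 7.2 m, arm 6.581 m → moment R × 6.581 counterclockwise.
Στ = 0 ⇒ R × 6.581 = 2029 ⇒ R = 308 N.

R_B ≈ 308 N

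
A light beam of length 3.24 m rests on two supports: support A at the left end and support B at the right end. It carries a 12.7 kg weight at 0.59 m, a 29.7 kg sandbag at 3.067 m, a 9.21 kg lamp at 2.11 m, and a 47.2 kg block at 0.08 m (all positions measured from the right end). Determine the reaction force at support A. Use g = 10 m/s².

Taking torques about support B:
Weight: 12.7 × 10 = 127 N down at 0.59 m → arm 0.59 m, τ = 127 × 0.59 = 74.93 N·m counterclockwise.
Sandbag: 29.7 × 10 = 297 N down at 3.067 m → arm 3.067 m, τ = 297 × 3.067 = 910.9 N·m counterclockwise.
Lamp: 9.21 × 10 = 92.1 N down at 2.11 m → arm 2.11 m, τ = 92.1 × 2.11 = 194.3 N·m counterclockwise.
Block: 47.2 × 10 = 472 N down at 0.08 m → arm 0.08 m, τ = 472 × 0.08 = 37.76 N·m counterclockwise.
Net load moment about support B = 1218 N·m counterclockwise.
Reaction R at support A is upward at 3.24 m, arm 3.24 m → moment R × 3.24 clockwise.
For rotational equilibrium, R × 3.24 = 1218, so R = 376 N.

R_A ≈ 376 N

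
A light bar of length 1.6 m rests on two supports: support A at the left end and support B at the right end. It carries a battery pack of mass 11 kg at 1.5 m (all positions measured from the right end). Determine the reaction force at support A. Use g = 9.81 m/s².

About support B:
Battery pack: 11 × 9.81 = 107.9 N down at 1.5 m → arm 1.5 m, τ = 107.9 × 1.5 = 161.9 N·m counterclockwise.
Net load moment about support B = 161.9 N·m counterclockwise.
Reaction R at support A is upward at 1.6 m, arm 1.6 m → moment R × 1.6 clockwise.
Setting net torque to zero: R × 1.6 = 161.9 → R = 101 N.

R_A ≈ 101 N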